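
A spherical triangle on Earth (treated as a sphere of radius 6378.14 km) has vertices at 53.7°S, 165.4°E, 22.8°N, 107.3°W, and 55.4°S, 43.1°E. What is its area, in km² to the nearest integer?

Side lengths (central angles): a = 2.4561, b = 1.0659, c = 1.8615 rad; semiperimeter s = 2.6917.
By l'Huilier's theorem, tan(E/4) = √[tan(s/2) tan((s−a)/2) tan((s−b)/2) tan((s−c)/2)], giving spherical excess E = 1.8251 rad.
Area = E·R² = 1.8251 × (6378.14)² ≈ 74244436 km².

74244436 km²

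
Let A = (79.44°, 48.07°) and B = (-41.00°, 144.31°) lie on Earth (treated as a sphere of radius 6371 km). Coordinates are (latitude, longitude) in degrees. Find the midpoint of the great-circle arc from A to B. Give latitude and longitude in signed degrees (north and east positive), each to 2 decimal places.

The central angle between A and B is δ = 2.2916 rad.
With f = 0.5, the slerp weights are sin((1−f)δ)/sin δ = 1.2126 and sin(fδ)/sin δ = 1.2126.
Weighted sum of the unit vectors: (1.2126)·(0.1225,0.1363,0.9831) + (1.2126)·(-0.6130,0.4403,-0.6561) = (-0.5948, 0.6993, 0.3965).
Converting back: φ = atan2(z, √(x²+y²)) = 23.36°, λ = atan2(y, x) = 130.39°.

23.36°, 130.39°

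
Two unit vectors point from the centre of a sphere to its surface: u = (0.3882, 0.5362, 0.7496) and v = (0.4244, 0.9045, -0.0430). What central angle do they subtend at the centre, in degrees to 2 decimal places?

u·v = 0.6175; |u| = 1.0001, |v| = 1.0000.
cos θ = (u·v)/(|u||v|) = 0.6175, so θ = 51.87°.

51.87°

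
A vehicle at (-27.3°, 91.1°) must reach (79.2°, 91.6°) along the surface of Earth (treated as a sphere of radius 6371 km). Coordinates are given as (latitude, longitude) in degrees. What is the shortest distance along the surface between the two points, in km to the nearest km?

11842 km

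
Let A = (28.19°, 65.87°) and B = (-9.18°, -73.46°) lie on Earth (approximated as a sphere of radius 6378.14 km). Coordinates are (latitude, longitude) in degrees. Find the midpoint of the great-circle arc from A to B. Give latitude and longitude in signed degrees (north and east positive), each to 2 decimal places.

Central angle δ = 2.3969 rad. Interpolating on the sphere with fraction f = 0.5:
P = [sin((1−f)δ)·A + sin(fδ)·B] / sin δ = 1.3744·A + 1.3744·B in Cartesian coordinates,
giving P = (0.8815, -0.1951, 0.4300), i.e. latitude 25.47°, longitude -12.48°.

25.47°, -12.48°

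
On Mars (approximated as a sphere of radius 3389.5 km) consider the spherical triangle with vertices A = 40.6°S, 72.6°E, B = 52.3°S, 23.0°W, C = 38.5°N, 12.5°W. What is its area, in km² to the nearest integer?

14690340 km²

Side lengths (central angles): a = 1.5928, b = 1.9330, c = 1.0820 rad; semiperimeter s = 2.3039.
By l'Huilier's theorem, tan(E/4) = √[tan(s/2) tan((s−a)/2) tan((s−b)/2) tan((s−c)/2)], giving spherical excess E = 1.2787 rad.
Area = E·R² = 1.2787 × (3389.5)² ≈ 14690340 km².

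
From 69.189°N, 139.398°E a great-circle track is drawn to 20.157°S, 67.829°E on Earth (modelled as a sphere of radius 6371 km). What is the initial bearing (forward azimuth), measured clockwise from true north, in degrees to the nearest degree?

Δλ = -71.569° = -1.2491 rad.
y = sin Δλ · cos φ₂ = (-0.9487)(0.9388) = -0.8906
x = cos φ₁ sin φ₂ − sin φ₁ cos φ₂ cos Δλ = (0.3553)(-0.3446) − (0.9348)(0.9388)(0.3162) = -0.3999
θ = atan2(y, x) = -114.18°; adding 360° gives 246°.

246°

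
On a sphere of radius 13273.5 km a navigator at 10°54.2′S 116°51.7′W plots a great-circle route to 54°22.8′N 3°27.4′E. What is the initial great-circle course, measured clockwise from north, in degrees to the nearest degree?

34°

With φ₁ = -0.1903, φ₂ = 0.9491, Δλ = 2.1000 rad, the forward-azimuth formula gives
θ = atan2( sin Δλ cos φ₂ , cos φ₁ sin φ₂ − sin φ₁ cos φ₂ cos Δλ ) = atan2(0.5028, 0.7426) = 34.10°.
So the initial bearing is 34°.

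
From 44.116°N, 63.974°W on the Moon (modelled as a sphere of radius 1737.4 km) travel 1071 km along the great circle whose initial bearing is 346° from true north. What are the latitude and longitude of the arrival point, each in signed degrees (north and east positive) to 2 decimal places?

Angular distance δ = d/R = 1071/1737.4 = 0.61644 rad; initial bearing θ = 6.0388 rad.
sin φ₂ = sin φ₁ cos δ + cos φ₁ sin δ cos θ = (0.6961)(0.8159) + (0.7179)(0.5781)(0.9703) = 0.9707, so φ₂ = 76.10°.
Δλ = atan2(sin θ sin δ cos φ₁, cos δ − sin φ₁ sin φ₂) = atan2(-0.1004, 0.1402) = -35.608°.
λ₂ = -63.974° − 35.608° = -99.58°.

76.10°, -99.58°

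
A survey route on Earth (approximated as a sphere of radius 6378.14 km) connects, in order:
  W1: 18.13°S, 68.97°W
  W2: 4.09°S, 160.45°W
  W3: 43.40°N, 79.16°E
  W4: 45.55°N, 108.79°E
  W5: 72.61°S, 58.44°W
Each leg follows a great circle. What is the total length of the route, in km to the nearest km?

42092 km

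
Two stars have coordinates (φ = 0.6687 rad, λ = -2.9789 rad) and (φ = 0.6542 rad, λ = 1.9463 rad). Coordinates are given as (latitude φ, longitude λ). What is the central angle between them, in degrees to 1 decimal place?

59.4°

With latitudes φ₁ = 38.314°, φ₂ = 37.483° and longitude difference Δλ = -77.807°:
cos c = sin φ₁ sin φ₂ + cos φ₁ cos φ₂ cos Δλ = (0.6200)(0.6085) + (0.7846)(0.7935)(0.2112) = 0.50877,
so c = arccos(0.50877) = 1.03704 rad.
So the angular separation is 59.4°.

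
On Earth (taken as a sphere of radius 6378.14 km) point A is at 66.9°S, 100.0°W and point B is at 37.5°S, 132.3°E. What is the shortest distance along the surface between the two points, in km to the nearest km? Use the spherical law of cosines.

In radians: φ₁ = -1.1676, φ₂ = -0.6545, Δλ = -127.700° = -2.2288 rad.
cos c = sin φ₁ sin φ₂ + cos φ₁ cos φ₂ cos Δλ = (-0.9198)(-0.6088) + (0.3923)(0.7934)(-0.6115) = 0.36961,
so c = arccos(0.36961) = 1.19221 rad.
Distance = R·c = 6378.14 × 1.1922 ≈ 7604 km.

7604 km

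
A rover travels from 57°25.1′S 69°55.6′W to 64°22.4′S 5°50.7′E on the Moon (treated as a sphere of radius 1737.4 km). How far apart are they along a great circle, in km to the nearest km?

1068 km

With latitudes φ₁ = -57.418°, φ₂ = -64.373° and longitude difference Δλ = 75.772°:
cos c = sin φ₁ sin φ₂ + cos φ₁ cos φ₂ cos Δλ = (-0.8426)(-0.9016) + (0.5385)(0.4325)(0.2458) = 0.81698,
so c = arccos(0.81698) = 0.61464 rad.
Distance = R·c = 1737.4 × 0.6146 ≈ 1068 km.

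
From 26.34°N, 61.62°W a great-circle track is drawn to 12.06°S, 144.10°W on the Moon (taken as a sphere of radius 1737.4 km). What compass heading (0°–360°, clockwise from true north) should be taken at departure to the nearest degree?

256°

With φ₁ = 0.4597, φ₂ = -0.2105, Δλ = -1.4395 rad, the forward-azimuth formula gives
θ = atan2( sin Δλ cos φ₂ , cos φ₁ sin φ₂ − sin φ₁ cos φ₂ cos Δλ ) = atan2(-0.9695, -0.2440) = -104.13°.
Adding 360° brings this into [0°, 360°): 256°.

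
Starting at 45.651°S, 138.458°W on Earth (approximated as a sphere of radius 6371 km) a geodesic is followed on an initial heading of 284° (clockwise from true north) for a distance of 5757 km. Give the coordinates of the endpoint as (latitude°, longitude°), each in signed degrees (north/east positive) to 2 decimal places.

-18.04°, 168.26°

Angular distance δ = d/R = 5757/6371 = 0.90363 rad; initial bearing θ = 4.9567 rad.
sin φ₂ = sin φ₁ cos δ + cos φ₁ sin δ cos θ = (-0.7151)(0.6188) + (0.6990)(0.7856)(0.2419) = -0.3096, so φ₂ = -18.04°.
Δλ = atan2(sin θ sin δ cos φ₁, cos δ − sin φ₁ sin φ₂) = atan2(-0.5328, 0.3974) = -53.286°.
λ₂ = -138.458° − 53.286° = -191.74° → 168.26° after wrapping to (−180°, 180°].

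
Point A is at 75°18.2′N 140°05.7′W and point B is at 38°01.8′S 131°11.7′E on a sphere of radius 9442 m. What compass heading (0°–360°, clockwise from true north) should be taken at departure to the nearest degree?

258°

Δλ = -88.710° = -1.5483 rad.
y = sin Δλ · cos φ₂ = (-0.9997)(0.7877) = -0.7875
x = cos φ₁ sin φ₂ − sin φ₁ cos φ₂ cos Δλ = (0.2537)(-0.6161) − (0.9673)(0.7877)(0.0225) = -0.1735
θ = atan2(y, x) = -102.42°; adding 360° gives 258°.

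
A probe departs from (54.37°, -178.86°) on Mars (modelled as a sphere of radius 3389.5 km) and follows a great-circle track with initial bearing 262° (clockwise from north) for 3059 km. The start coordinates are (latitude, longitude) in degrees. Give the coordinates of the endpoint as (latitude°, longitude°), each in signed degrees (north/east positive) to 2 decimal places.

Angular distance δ = d/R = 3059/3389.5 = 0.90249 rad; initial bearing θ = 4.5728 rad.
sin φ₂ = sin φ₁ cos δ + cos φ₁ sin δ cos θ = (0.8128)(0.6197) + (0.5825)(0.7849)(-0.1392) = 0.4400, so φ₂ = 26.11°.
Δλ = atan2(sin θ sin δ cos φ₁, cos δ − sin φ₁ sin φ₂) = atan2(-0.4528, 0.2620) = -59.943°.
λ₂ = -178.860° − 59.943° = -238.80° → 121.20° after wrapping to (−180°, 180°].

26.11°, 121.20°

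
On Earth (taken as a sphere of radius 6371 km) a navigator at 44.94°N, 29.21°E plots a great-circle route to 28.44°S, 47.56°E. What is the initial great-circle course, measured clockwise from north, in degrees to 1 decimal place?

163.4°

With φ₁ = 0.7844, φ₂ = -0.4964, Δλ = 0.3203 rad, the forward-azimuth formula gives
θ = atan2( sin Δλ cos φ₂ , cos φ₁ sin φ₂ − sin φ₁ cos φ₂ cos Δλ ) = atan2(0.2768, -0.9266) = 163.37°.
So the initial bearing is 163.4°.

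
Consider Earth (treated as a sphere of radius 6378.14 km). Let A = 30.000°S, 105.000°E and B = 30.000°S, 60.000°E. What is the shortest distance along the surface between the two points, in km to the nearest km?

4309 km

In radians: φ₁ = -0.5236, φ₂ = -0.5236, Δλ = -45.000° = -0.7854 rad.
Haversine: a = sin²(Δφ/2) + cos φ₁ cos φ₂ sin²(Δλ/2) = 0.0000 + (0.8660)(0.8660)(0.1464) = 0.10983.
Central angle c = 2·arcsin(√a) = 0.67560 rad.
Distance = R·c = 6378.14 × 0.6756 ≈ 4309 km.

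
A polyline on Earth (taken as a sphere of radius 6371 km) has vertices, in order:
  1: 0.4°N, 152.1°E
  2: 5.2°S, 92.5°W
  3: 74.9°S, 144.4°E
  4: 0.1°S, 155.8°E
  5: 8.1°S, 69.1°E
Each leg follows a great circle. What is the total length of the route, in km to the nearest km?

41171 km

Leg 1→2: central angle 2.0128 rad, distance 12823.8 km.
Leg 2→3: central angle 1.6250 rad, distance 10352.9 km.
Leg 3→4: central angle 1.3108 rad, distance 8351.3 km.
Leg 4→5: central angle 1.5135 rad, distance 9642.7 km.
Total: 12823.8 + 10352.9 + 8351.3 + 9642.7 ≈ 41171 km.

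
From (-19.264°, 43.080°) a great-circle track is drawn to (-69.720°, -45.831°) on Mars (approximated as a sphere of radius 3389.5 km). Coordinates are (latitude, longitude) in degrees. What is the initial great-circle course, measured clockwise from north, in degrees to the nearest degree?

201°

With φ₁ = -0.3362, φ₂ = -1.2168, Δλ = -1.5518 rad, the forward-azimuth formula gives
θ = atan2( sin Δλ cos φ₂ , cos φ₁ sin φ₂ − sin φ₁ cos φ₂ cos Δλ ) = atan2(-0.3465, -0.8833) = -158.58°.
Adding 360° brings this into [0°, 360°): 201°.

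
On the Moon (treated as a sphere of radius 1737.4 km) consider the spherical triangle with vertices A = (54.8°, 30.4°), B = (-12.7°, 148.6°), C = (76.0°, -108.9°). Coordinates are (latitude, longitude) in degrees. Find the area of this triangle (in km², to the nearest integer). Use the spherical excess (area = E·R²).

Side lengths (central angles): a = 1.8384, b = 0.8132, c = 2.0324 rad; semiperimeter s = 2.3420.
By l'Huilier's theorem, tan(E/4) = √[tan(s/2) tan((s−a)/2) tan((s−b)/2) tan((s−c)/2)], giving spherical excess E = 1.1725 rad.
Area = E·R² = 1.1725 × (1737.4)² ≈ 3539406 km².

3539406 km²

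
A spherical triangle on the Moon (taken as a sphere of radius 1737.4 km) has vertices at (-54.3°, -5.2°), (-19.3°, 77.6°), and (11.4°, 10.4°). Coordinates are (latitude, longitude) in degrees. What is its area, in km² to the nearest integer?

Side lengths (central angles): a = 1.2732, b = 1.1697, c = 1.2266 rad; semiperimeter s = 1.8348.
By l'Huilier's theorem, tan(E/4) = √[tan(s/2) tan((s−a)/2) tan((s−b)/2) tan((s−c)/2)], giving spherical excess E = 0.7975 rad.
Area = E·R² = 0.7975 × (1737.4)² ≈ 2407159 km².

2407159 km²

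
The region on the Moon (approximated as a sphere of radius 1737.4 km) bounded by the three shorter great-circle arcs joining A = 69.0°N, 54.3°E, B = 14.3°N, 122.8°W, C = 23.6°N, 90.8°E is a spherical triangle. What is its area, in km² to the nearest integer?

Side lengths (central angles): a = 2.2662, b = 0.8792, c = 1.6873 rad; semiperimeter s = 2.4164.
By l'Huilier's theorem, tan(E/4) = √[tan(s/2) tan((s−a)/2) tan((s−b)/2) tan((s−c)/2)], giving spherical excess E = 1.0566 rad.
Area = E·R² = 1.0566 × (1737.4)² ≈ 3189293 km².

3189293 km²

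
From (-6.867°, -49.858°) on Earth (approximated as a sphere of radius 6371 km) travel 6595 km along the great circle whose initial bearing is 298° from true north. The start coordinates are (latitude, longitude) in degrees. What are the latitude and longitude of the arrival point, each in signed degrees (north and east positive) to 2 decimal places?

19.86°, -103.69°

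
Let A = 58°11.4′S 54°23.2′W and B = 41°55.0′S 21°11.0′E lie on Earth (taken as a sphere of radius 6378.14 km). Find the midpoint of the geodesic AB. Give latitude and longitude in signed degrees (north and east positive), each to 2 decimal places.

-56.27°, -9.06°

Central angle δ = 0.8427 rad. Interpolating on the sphere with fraction f = 0.5:
P = [sin((1−f)δ)·A + sin(fδ)·B] / sin δ = 0.5479·A + 0.5479·B in Cartesian coordinates,
giving P = (0.5483, -0.0875, -0.8317), i.e. latitude -56.27°, longitude -9.06°.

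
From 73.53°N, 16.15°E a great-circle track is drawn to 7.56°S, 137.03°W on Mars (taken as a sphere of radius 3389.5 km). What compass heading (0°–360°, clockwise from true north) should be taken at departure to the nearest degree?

331°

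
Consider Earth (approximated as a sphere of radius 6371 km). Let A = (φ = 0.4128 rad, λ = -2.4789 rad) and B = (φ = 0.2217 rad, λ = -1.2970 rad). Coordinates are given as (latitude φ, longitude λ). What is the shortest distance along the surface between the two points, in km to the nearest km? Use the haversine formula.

7197 km

Let φ₁ = 0.4128 rad, φ₂ = 0.2217 rad, and Δλ = 1.1819 rad.
Haversine: a = sin²(Δφ/2) + cos φ₁ cos φ₂ sin²(Δλ/2) = 0.0091 + (0.9160)(0.9755)(0.3104) = 0.28648.
Central angle c = 2·arcsin(√a) = 1.12959 rad.
Distance = R·c = 6371 × 1.1296 ≈ 7197 km.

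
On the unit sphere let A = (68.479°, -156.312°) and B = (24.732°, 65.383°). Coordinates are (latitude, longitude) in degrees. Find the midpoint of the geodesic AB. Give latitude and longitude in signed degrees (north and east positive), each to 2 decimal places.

63.25°, 86.42°

The central angle between A and B is δ = 1.4299 rad.
With f = 0.5, the slerp weights are sin((1−f)δ)/sin δ = 0.6621 and sin(fδ)/sin δ = 0.6621.
Weighted sum of the unit vectors: (0.6621)·(-0.3359,-0.1474,0.9303) + (0.6621)·(0.3783,0.8257,0.4184) = (0.0281, 0.4492, 0.8930).
Converting back: φ = atan2(z, √(x²+y²)) = 63.25°, λ = atan2(y, x) = 86.42°.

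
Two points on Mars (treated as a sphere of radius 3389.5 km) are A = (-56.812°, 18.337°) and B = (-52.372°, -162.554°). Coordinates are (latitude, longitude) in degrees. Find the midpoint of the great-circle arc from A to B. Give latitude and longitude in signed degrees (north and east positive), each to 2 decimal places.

-87.76°, -170.22°

Central angle δ = 1.2359 rad. Interpolating on the sphere with fraction f = 0.5:
P = [sin((1−f)δ)·A + sin(fδ)·B] / sin δ = 0.6135·A + 0.6135·B in Cartesian coordinates,
giving P = (-0.0386, -0.0066, -0.9992), i.e. latitude -87.76°, longitude -170.22°.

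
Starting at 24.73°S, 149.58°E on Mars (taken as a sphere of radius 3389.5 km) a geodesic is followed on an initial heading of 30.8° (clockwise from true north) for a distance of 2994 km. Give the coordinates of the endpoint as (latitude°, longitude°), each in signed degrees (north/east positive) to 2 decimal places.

19.72°, 174.44°

Angular distance δ = d/R = 2994/3389.5 = 0.88332 rad; initial bearing θ = 0.5376 rad.
sin φ₂ = sin φ₁ cos δ + cos φ₁ sin δ cos θ = (-0.4183)(0.6346) + (0.9083)(0.7728)(0.8590) = 0.3375, so φ₂ = 19.72°.
Δλ = atan2(sin θ sin δ cos φ₁, cos δ − sin φ₁ sin φ₂) = atan2(0.3594, 0.7758) = 24.860°.
λ₂ = 149.580° + 24.860° = 174.44°.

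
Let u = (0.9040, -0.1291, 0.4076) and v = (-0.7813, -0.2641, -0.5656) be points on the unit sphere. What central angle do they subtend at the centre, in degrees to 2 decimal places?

154.51°

u·v = -0.9027; |u| = 1.0000, |v| = 1.0000.
cos θ = (u·v)/(|u||v|) = -0.9027, so θ = 154.51°.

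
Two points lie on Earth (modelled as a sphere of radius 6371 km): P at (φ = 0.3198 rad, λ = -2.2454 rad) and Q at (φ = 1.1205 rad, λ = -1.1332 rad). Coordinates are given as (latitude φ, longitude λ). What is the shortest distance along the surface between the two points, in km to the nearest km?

6920 km

With latitudes φ₁ = 18.323°, φ₂ = 64.200° and longitude difference Δλ = 63.724°:
cos c = sin φ₁ sin φ₂ + cos φ₁ cos φ₂ cos Δλ = (0.3144)(0.9003) + (0.9493)(0.4352)(0.4427) = 0.46594,
so c = arccos(0.46594) = 1.08610 rad.
Distance = R·c = 6371 × 1.0861 ≈ 6920 km.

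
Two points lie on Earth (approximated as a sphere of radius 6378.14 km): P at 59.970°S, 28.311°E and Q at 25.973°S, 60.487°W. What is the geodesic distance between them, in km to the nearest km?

Let φ₁ = -1.0467 rad, φ₂ = -0.4533 rad, and Δλ = -1.5498 rad.
Haversine: a = sin²(Δφ/2) + cos φ₁ cos φ₂ sin²(Δλ/2) = 0.0855 + (0.5005)(0.8990)(0.4895) = 0.30570.
Central angle c = 2·arcsin(√a) = 1.17169 rad.
Distance = R·c = 6378.14 × 1.1717 ≈ 7473 km.

7473 km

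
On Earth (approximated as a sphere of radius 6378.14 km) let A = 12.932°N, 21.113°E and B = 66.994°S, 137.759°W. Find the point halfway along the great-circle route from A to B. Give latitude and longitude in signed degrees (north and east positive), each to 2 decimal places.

-48.05°, 8.11°

The central angle between A and B is δ = 2.1668 rad.
With f = 0.5, the slerp weights are sin((1−f)δ)/sin δ = 1.0676 and sin(fδ)/sin δ = 1.0676.
Weighted sum of the unit vectors: (1.0676)·(0.9092,0.3511,0.2238) + (1.0676)·(-0.2893,-0.2627,-0.9205) = (0.6618, 0.0943, -0.7438).
Converting back: φ = atan2(z, √(x²+y²)) = -48.05°, λ = atan2(y, x) = 8.11°.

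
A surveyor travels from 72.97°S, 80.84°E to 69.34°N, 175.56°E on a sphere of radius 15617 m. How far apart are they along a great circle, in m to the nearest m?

42133 m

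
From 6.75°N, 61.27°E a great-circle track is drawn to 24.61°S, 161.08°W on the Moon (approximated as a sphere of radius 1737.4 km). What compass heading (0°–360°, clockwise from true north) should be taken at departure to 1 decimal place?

118.6°

With φ₁ = 0.1178, φ₂ = -0.4295, Δλ = 2.4024 rad, the forward-azimuth formula gives
θ = atan2( sin Δλ cos φ₂ , cos φ₁ sin φ₂ − sin φ₁ cos φ₂ cos Δλ ) = atan2(0.6125, -0.3346) = 118.65°.
So the initial bearing is 118.6°.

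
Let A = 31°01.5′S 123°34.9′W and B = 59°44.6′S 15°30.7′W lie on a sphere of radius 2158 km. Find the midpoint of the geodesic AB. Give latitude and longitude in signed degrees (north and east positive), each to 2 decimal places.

Central angle δ = 1.2543 rad. Interpolating on the sphere with fraction f = 0.5:
P = [sin((1−f)δ)·A + sin(fδ)·B] / sin δ = 0.6175·A + 0.6175·B in Cartesian coordinates,
giving P = (0.0071, -0.5241, -0.8517), i.e. latitude -58.39°, longitude -89.22°.

-58.39°, -89.22°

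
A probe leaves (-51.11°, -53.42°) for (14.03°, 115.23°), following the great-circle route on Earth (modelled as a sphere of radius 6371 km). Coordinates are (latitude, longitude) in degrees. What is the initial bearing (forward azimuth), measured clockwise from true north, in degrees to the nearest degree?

Δλ = 168.650° = 2.9435 rad.
y = sin Δλ · cos φ₂ = (0.1968)(0.9702) = 0.1909
x = cos φ₁ sin φ₂ − sin φ₁ cos φ₂ cos Δλ = (0.6278)(0.2424) − (-0.7784)(0.9702)(-0.9804) = -0.5882
θ = atan2(y, x) = 162.02°, so the bearing is 162°.

162°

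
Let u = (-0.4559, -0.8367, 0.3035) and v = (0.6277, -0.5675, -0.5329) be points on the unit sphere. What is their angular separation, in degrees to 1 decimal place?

88.5°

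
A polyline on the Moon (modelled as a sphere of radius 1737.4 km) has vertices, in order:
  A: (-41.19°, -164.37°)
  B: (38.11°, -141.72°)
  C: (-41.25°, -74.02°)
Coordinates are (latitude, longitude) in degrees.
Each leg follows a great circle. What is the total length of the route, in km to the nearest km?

5533 km

Leg A→B: central angle 1.4303 rad, distance 2485.1 km.
Leg B→C: central angle 1.7543 rad, distance 3047.9 km.
Total: 2485.1 + 3047.9 ≈ 5533 km.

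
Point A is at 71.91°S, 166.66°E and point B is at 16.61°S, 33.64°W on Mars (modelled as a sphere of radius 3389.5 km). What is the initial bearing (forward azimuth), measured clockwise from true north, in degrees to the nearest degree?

161°

With φ₁ = -1.2551, φ₂ = -0.2899, Δλ = 2.7873 rad, the forward-azimuth formula gives
θ = atan2( sin Δλ cos φ₂ , cos φ₁ sin φ₂ − sin φ₁ cos φ₂ cos Δλ ) = atan2(0.3325, -0.9431) = 160.58°.
So the initial bearing is 161°.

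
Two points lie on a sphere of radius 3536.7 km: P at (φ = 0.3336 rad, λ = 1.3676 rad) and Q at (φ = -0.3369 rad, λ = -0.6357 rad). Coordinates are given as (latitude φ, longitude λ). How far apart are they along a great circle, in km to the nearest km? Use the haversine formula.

7334 km

Let φ₁ = 0.3336 rad, φ₂ = -0.3369 rad, and Δλ = -2.0033 rad.
Haversine: a = sin²(Δφ/2) + cos φ₁ cos φ₂ sin²(Δλ/2) = 0.1082 + (0.9449)(0.9438)(0.7096) = 0.74101.
Central angle c = 2·arcsin(√a) = 2.07375 rad.
Distance = R·c = 3536.7 × 2.0738 ≈ 7334 km.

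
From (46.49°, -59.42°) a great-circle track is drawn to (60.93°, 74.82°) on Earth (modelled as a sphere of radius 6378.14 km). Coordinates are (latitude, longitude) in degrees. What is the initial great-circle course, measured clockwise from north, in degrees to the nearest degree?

22°

With φ₁ = 0.8114, φ₂ = 1.0634, Δλ = 2.3429 rad, the forward-azimuth formula gives
θ = atan2( sin Δλ cos φ₂ , cos φ₁ sin φ₂ − sin φ₁ cos φ₂ cos Δλ ) = atan2(0.3481, 0.8476) = 22.33°.
So the initial bearing is 22°.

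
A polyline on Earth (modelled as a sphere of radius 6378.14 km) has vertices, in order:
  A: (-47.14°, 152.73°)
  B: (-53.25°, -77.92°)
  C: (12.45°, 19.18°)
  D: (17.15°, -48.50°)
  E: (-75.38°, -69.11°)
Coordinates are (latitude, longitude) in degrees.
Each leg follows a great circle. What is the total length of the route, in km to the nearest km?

37144 km

Leg A→B: central angle 1.2353 rad, distance 7878.6 km.
Leg B→C: central angle 1.8183 rad, distance 11597.2 km.
Leg C→D: central angle 1.1396 rad, distance 7268.7 km.
Leg D→E: central angle 1.6304 rad, distance 10399.0 km.
Total: 7878.6 + 11597.2 + 7268.7 + 10399.0 ≈ 37144 km.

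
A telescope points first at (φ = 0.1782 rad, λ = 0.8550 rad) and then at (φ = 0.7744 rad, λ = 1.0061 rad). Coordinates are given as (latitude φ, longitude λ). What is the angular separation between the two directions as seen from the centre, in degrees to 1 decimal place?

In radians: φ₁ = 0.1782, φ₂ = 0.7744, Δλ = 8.657° = 0.1511 rad.
cos c = sin φ₁ sin φ₂ + cos φ₁ cos φ₂ cos Δλ = (0.1773)(0.6993) + (0.9842)(0.7148)(0.9886) = 0.81946,
so c = arccos(0.81946) = 0.61033 rad.
So the angular separation is 35.0°.

35.0°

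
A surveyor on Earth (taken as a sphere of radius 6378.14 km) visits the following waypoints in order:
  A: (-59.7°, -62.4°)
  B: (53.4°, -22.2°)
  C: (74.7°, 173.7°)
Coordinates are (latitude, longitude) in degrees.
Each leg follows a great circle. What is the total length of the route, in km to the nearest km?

Leg A→B: central angle 2.0526 rad, distance 13091.9 km.
Leg B→C: central angle 0.8982 rad, distance 5728.6 km.
Total: 13091.9 + 5728.6 ≈ 18820 km.

18820 km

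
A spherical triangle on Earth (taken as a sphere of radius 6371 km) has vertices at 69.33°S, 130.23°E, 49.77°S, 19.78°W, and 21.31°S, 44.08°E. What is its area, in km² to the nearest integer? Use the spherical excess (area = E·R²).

23291336 km²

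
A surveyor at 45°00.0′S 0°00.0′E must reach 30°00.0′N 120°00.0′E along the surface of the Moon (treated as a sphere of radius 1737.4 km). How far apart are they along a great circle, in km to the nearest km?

Let φ₁ = -0.7854 rad, φ₂ = 0.5236 rad, and Δλ = 2.0944 rad.
cos c = sin φ₁ sin φ₂ + cos φ₁ cos φ₂ cos Δλ = (-0.7071)(0.5000) + (0.7071)(0.8660)(-0.5000) = -0.65974,
so c = arccos(-0.65974) = 2.29127 rad.
Distance = R·c = 1737.4 × 2.2913 ≈ 3981 km.

3981 km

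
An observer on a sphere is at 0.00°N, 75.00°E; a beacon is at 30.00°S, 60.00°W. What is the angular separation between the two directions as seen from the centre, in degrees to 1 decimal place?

127.8°

With latitudes φ₁ = 0.000°, φ₂ = -30.000° and longitude difference Δλ = -135.000°:
cos c = sin φ₁ sin φ₂ + cos φ₁ cos φ₂ cos Δλ = (0.0000)(-0.5000) + (1.0000)(0.8660)(-0.7071) = -0.61237,
so c = arccos(-0.61237) = 2.22985 rad.
So the angular separation is 127.8°.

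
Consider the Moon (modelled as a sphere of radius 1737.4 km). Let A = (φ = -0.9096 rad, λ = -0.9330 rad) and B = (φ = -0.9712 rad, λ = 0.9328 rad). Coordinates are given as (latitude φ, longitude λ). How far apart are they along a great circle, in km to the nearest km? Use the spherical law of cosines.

1716 km

Let φ₁ = -0.9096 rad, φ₂ = -0.9712 rad, and Δλ = 1.8658 rad.
cos c = sin φ₁ sin φ₂ + cos φ₁ cos φ₂ cos Δλ = (-0.7893)(-0.8256) + (0.6141)(0.5643)(-0.2907) = 0.55083,
so c = arccos(0.55083) = 0.98743 rad.
Distance = R·c = 1737.4 × 0.9874 ≈ 1716 km.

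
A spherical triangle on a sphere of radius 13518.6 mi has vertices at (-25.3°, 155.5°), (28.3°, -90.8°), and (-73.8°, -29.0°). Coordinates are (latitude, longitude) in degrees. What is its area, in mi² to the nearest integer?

Side lengths (central angles): a = 1.9168, b = 1.4112, c = 2.1207 rad; semiperimeter s = 2.7243.
By l'Huilier's theorem, tan(E/4) = √[tan(s/2) tan((s−a)/2) tan((s−b)/2) tan((s−c)/2)], giving spherical excess E = 2.4317 rad.
Area = E·R² = 2.4317 × (13518.6)² ≈ 444405032 mi².

444405032 mi²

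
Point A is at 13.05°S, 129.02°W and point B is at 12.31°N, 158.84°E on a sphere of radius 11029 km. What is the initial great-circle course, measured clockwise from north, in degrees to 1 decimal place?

286.5°

With φ₁ = -0.2278, φ₂ = 0.2149, Δλ = -1.2591 rad, the forward-azimuth formula gives
θ = atan2( sin Δλ cos φ₂ , cos φ₁ sin φ₂ − sin φ₁ cos φ₂ cos Δλ ) = atan2(-0.9299, 0.2754) = -73.51°.
Adding 360° brings this into [0°, 360°): 286.5°.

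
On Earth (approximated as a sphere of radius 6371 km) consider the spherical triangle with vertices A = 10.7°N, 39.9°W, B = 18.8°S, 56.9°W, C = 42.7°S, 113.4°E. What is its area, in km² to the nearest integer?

39272844 km²

Side lengths (central angles): a = 2.0569, b = 2.4513, c = 0.5922 rad; semiperimeter s = 2.5502.
By l'Huilier's theorem, tan(E/4) = √[tan(s/2) tan((s−a)/2) tan((s−b)/2) tan((s−c)/2)], giving spherical excess E = 0.9676 rad.
Area = E·R² = 0.9676 × (6371)² ≈ 39272844 km².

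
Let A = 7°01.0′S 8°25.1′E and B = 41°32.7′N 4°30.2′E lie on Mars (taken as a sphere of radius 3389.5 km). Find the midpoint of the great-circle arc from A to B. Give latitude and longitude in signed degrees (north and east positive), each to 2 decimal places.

17.27°, 6.74°

Central angle δ = 0.8499 rad. Interpolating on the sphere with fraction f = 0.5:
P = [sin((1−f)δ)·A + sin(fδ)·B] / sin δ = 0.5488·A + 0.5488·B in Cartesian coordinates,
giving P = (0.9483, 0.1120, 0.2969), i.e. latitude 17.27°, longitude 6.74°.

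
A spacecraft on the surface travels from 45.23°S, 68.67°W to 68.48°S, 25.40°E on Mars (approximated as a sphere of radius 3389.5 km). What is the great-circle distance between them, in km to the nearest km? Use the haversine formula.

With latitudes φ₁ = -45.230°, φ₂ = -68.480° and longitude difference Δλ = 94.070°:
Haversine: a = sin²(Δφ/2) + cos φ₁ cos φ₂ sin²(Δλ/2) = 0.0406 + (0.7043)(0.3668)(0.5355) = 0.17894.
Central angle c = 2·arcsin(√a) = 0.87354 rad.
Distance = R·c = 3389.5 × 0.8735 ≈ 2961 km.

2961 km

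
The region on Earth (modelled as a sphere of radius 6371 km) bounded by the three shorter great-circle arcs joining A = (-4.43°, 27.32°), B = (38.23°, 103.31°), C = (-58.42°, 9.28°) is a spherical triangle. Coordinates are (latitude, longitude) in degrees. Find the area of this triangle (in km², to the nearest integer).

34268989 km²

Side lengths (central angles): a = 2.1605, b = 0.9737, c = 1.4285 rad; semiperimeter s = 2.2813.
By l'Huilier's theorem, tan(E/4) = √[tan(s/2) tan((s−a)/2) tan((s−b)/2) tan((s−c)/2)], giving spherical excess E = 0.8443 rad.
Area = E·R² = 0.8443 × (6371)² ≈ 34268989 km².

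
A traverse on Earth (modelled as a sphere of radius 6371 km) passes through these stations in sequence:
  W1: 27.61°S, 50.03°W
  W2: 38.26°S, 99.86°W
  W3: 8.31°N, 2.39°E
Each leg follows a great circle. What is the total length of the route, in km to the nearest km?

Leg W1→W2: central angle 0.7439 rad, distance 4739.6 km.
Leg W2→W3: central angle 1.8280 rad, distance 11646.0 km.
Total: 4739.6 + 11646.0 ≈ 16386 km.

16386 km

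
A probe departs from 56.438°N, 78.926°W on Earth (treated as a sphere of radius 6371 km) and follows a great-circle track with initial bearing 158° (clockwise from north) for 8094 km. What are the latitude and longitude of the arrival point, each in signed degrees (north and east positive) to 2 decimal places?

Angular distance δ = d/R = 8094/6371 = 1.27044 rad; initial bearing θ = 2.7576 rad.
sin φ₂ = sin φ₁ cos δ + cos φ₁ sin δ cos θ = (0.8333)(0.2959) + (0.5528)(0.9552)(-0.9272) = -0.2431, so φ₂ = -14.07°.
Δλ = atan2(sin θ sin δ cos φ₁, cos δ − sin φ₁ sin φ₂) = atan2(0.1978, 0.4984) = 21.648°.
λ₂ = -78.926° + 21.648° = -57.28°.

-14.07°, -57.28°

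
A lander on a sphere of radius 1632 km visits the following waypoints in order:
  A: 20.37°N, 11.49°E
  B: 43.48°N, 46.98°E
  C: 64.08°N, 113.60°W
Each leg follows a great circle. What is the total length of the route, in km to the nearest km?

Leg A→B: central angle 0.6545 rad, distance 1068.1 km.
Leg B→C: central angle 1.2453 rad, distance 2032.4 km.
Total: 1068.1 + 2032.4 ≈ 3100 km.

3100 km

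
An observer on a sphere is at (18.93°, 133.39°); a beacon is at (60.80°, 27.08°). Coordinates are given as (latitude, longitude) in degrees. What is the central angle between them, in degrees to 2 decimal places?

81.17°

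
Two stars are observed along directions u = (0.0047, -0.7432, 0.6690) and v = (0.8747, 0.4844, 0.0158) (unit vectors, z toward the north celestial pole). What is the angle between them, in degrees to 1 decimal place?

110.2°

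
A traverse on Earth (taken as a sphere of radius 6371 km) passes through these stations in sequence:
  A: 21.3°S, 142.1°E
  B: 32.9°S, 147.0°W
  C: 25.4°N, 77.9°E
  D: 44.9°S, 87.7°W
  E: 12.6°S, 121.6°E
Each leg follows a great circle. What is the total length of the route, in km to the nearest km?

53083 km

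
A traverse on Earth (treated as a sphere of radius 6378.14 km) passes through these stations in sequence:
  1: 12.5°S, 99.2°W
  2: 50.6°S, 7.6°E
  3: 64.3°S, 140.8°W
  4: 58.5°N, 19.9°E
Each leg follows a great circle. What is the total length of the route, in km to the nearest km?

Leg 1→2: central angle 1.5827 rad, distance 10094.4 km.
Leg 2→3: central angle 1.0907 rad, distance 6956.7 km.
Leg 3→4: central angle 2.9523 rad, distance 18830.5 km.
Total: 10094.4 + 6956.7 + 18830.5 ≈ 35882 km.

35882 km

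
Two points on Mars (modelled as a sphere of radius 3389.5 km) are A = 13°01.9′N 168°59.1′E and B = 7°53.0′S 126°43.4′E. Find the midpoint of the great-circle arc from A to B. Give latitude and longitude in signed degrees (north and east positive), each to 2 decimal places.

Central angle δ = 0.8186 rad. Interpolating on the sphere with fraction f = 0.5:
P = [sin((1−f)δ)·A + sin(fδ)·B] / sin δ = 0.5450·A + 0.5450·B in Cartesian coordinates,
giving P = (-0.8440, 0.5342, 0.0481), i.e. latitude 2.76°, longitude 147.67°.

2.76°, 147.67°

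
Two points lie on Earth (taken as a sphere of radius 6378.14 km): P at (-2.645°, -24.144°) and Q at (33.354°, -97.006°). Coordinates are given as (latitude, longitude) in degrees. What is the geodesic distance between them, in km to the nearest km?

8601 km

In radians: φ₁ = -0.0462, φ₂ = 0.5821, Δλ = -72.862° = -1.2717 rad.
cos c = sin φ₁ sin φ₂ + cos φ₁ cos φ₂ cos Δλ = (-0.0461)(0.5498) + (0.9989)(0.8353)(0.2947) = 0.22050,
so c = arccos(0.22050) = 1.34847 rad.
Distance = R·c = 6378.14 × 1.3485 ≈ 8601 km.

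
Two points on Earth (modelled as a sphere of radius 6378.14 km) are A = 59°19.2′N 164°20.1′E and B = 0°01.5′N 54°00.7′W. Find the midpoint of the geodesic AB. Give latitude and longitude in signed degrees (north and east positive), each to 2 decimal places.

Central angle δ = 1.9821 rad. Interpolating on the sphere with fraction f = 0.5:
P = [sin((1−f)δ)·A + sin(fδ)·B] / sin δ = 0.9127·A + 0.9127·B in Cartesian coordinates,
giving P = (0.0879, -0.6128, 0.7854), i.e. latitude 51.75°, longitude -81.83°.

51.75°, -81.83°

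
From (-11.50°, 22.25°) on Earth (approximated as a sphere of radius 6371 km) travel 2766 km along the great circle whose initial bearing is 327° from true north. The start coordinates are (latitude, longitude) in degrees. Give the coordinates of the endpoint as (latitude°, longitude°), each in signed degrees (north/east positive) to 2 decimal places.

Angular distance δ = d/R = 2766/6371 = 0.43415 rad; initial bearing θ = 5.7072 rad.
sin φ₂ = sin φ₁ cos δ + cos φ₁ sin δ cos θ = (-0.1994)(0.9072) + (0.9799)(0.4206)(0.8387) = 0.1648, so φ₂ = 9.49°.
Δλ = atan2(sin θ sin δ cos φ₁, cos δ − sin φ₁ sin φ₂) = atan2(-0.2245, 0.9401) = -13.431°.
λ₂ = 22.250° − 13.431° = 8.82°.

9.49°, 8.82°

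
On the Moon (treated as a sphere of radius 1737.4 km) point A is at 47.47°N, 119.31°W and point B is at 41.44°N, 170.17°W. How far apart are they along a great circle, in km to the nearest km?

With latitudes φ₁ = 47.470°, φ₂ = 41.440° and longitude difference Δλ = -50.860°:
Haversine: a = sin²(Δφ/2) + cos φ₁ cos φ₂ sin²(Δλ/2) = 0.0028 + (0.6760)(0.7496)(0.1844) = 0.09621.
Central angle c = 2·arcsin(√a) = 0.63075 rad.
Distance = R·c = 1737.4 × 0.6307 ≈ 1096 km.

1096 km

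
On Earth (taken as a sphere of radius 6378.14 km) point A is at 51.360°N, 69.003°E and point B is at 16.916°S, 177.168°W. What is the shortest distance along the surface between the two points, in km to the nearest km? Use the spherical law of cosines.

13130 km

In radians: φ₁ = 0.8964, φ₂ = -0.2952, Δλ = 113.829° = 1.9867 rad.
cos c = sin φ₁ sin φ₂ + cos φ₁ cos φ₂ cos Δλ = (0.7811)(-0.2910) + (0.6244)(0.9567)(-0.4040) = -0.46863,
so c = arccos(-0.46863) = 2.05853 rad.
Distance = R·c = 6378.14 × 2.0585 ≈ 13130 km.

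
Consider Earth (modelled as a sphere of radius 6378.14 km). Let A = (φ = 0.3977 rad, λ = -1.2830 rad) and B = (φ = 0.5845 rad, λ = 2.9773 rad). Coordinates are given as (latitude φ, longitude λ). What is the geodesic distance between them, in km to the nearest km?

10800 km

Let φ₁ = 0.3977 rad, φ₂ = 0.5845 rad, and Δλ = -2.0229 rad.
cos c = sin φ₁ sin φ₂ + cos φ₁ cos φ₂ cos Δλ = (0.3873)(0.5518) + (0.9220)(0.8340)(-0.4368) = -0.12219,
so c = arccos(-0.12219) = 1.69329 rad.
Distance = R·c = 6378.14 × 1.6933 ≈ 10800 km.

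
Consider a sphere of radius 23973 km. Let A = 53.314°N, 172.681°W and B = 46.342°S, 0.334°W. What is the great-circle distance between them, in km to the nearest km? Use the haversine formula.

71743 km

Let φ₁ = 0.9305 rad, φ₂ = -0.8088 rad, and Δλ = 3.0080 rad.
Haversine: a = sin²(Δφ/2) + cos φ₁ cos φ₂ sin²(Δλ/2) = 0.5839 + (0.5974)(0.6904)(0.9955) = 0.99447.
Central angle c = 2·arcsin(√a) = 2.99267 rad.
Distance = R·c = 23973 × 2.9927 ≈ 71743 km.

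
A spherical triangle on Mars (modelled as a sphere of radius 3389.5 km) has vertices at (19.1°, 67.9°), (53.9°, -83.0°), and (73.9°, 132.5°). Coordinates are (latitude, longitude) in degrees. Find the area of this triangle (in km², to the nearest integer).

5867918 km²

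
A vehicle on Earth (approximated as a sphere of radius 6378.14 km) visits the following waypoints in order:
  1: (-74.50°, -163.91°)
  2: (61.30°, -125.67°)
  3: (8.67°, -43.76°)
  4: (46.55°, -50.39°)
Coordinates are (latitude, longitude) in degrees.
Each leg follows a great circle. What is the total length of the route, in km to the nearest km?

28379 km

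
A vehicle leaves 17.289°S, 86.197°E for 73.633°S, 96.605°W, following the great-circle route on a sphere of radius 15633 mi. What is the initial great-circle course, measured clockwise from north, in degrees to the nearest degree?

179°

With φ₁ = -0.3017, φ₂ = -1.2851, Δλ = 3.0927 rad, the forward-azimuth formula gives
θ = atan2( sin Δλ cos φ₂ , cos φ₁ sin φ₂ − sin φ₁ cos φ₂ cos Δλ ) = atan2(0.0138, -0.9998) = 179.21°.
So the initial bearing is 179°.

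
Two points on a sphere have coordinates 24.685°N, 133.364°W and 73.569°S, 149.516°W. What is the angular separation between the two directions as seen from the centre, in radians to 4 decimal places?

1.7251 rad

Let φ₁ = 0.4308 rad, φ₂ = -1.2840 rad, and Δλ = -0.2819 rad.
Haversine: a = sin²(Δφ/2) + cos φ₁ cos φ₂ sin²(Δλ/2) = 0.5718 + (0.9086)(0.2829)(0.0197) = 0.57685.
Central angle c = 2·arcsin(√a) = 1.72511 rad.
So the angular separation is 1.7251 rad.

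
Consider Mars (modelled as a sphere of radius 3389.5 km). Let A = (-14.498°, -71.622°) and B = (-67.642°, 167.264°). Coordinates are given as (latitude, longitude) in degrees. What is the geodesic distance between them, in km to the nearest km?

In radians: φ₁ = -0.2530, φ₂ = -1.1806, Δλ = -121.114° = -2.1138 rad.
cos c = sin φ₁ sin φ₂ + cos φ₁ cos φ₂ cos Δλ = (-0.2503)(-0.9248) + (0.9682)(0.3804)(-0.5167) = 0.04122,
so c = arccos(0.04122) = 1.52956 rad.
Distance = R·c = 3389.5 × 1.5296 ≈ 5184 km.

5184 km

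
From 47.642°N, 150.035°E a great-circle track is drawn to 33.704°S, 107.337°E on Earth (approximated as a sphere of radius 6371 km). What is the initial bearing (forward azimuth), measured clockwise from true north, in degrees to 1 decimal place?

Δλ = -42.698° = -0.7452 rad.
y = sin Δλ · cos φ₂ = (-0.6781)(0.8319) = -0.5642
x = cos φ₁ sin φ₂ − sin φ₁ cos φ₂ cos Δλ = (0.6738)(-0.5549) − (0.7389)(0.8319)(0.7349) = -0.8257
θ = atan2(y, x) = -145.66°; adding 360° gives 214.3°.

214.3°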